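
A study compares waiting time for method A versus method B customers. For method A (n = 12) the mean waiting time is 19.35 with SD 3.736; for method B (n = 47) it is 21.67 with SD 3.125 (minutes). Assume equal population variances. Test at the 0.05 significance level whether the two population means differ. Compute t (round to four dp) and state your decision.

Let group 1 = method A, group 2 = method B. H0: μ_1 = μ_2; H1: μ_1 ≠ μ_2 (two-sample pooled-variance t-test, two-sided).
s_p² = [(12−1)·3.736² + (47−1)·3.125²]/(12+47−2) = 10.5746
t = (19.35 − 21.67)/√[10.5746·(1/12 + 1/47)] = -2.2058
df = n₁ + n₂ − 2 = 57
Two-sided p-value ≈ 0.031
Since p ≈ 0.031 < α = 0.05, reject H0; the evidence is statistically significant.

t = -2.2058; reject H0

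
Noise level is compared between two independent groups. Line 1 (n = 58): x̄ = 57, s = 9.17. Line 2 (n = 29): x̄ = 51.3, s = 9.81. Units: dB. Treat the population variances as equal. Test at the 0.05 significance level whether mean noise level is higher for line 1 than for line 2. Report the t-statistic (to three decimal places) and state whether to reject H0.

t = 2.670; reject H0

Let group 1 = line 1, group 2 = line 2. H0: μ_1 = μ_2; H1: μ_1 > μ_2 (two-sample pooled-variance t-test, right-tailed).
s_p² = [(58−1)·9.17² + (29−1)·9.81²]/(58+29−2) = 88.0903
t = (57 − 51.3)/√[88.0903·(1/58 + 1/29)] = 2.670
df = n₁ + n₂ − 2 = 85
p-value = P(T ≥ 2.670) ≈ 0.005
Since p ≈ 0.005 < α = 0.05, reject H0; the data support H1.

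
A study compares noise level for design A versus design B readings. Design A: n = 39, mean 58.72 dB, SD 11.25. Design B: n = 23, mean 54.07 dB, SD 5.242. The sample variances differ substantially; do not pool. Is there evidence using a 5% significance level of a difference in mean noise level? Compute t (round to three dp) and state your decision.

Let group 1 = design A, group 2 = design B. H0: μ_1 = μ_2; H1: μ_1 ≠ μ_2 (Welch's two-sample t-test, two-sided).
t = (x̄_1 − x̄_2)/√(s_1²/n_1 + s_2²/n_2) = (58.72 − 54.07)/√(11.25²/39 + 5.242²/23) = 2.207
Welch–Satterthwaite df ≈ 57.64
Two-sided p-value ≈ 0.0313
Since p ≈ 0.0313 < α = 0.05, reject H0; the evidence is statistically significant.

t = 2.207; reject H0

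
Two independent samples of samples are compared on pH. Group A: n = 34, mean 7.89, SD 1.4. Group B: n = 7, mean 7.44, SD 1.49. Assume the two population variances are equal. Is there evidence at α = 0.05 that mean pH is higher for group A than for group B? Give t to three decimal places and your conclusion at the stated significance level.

Let group 1 = group A, group 2 = group B. H0: μ_1 = μ_2; H1: μ_1 > μ_2 (two-sample pooled-variance t-test, right-tailed).
s_p² = [(34−1)·1.4² + (7−1)·1.49²]/(34+7−2) = 2.00002
t = (7.89 − 7.44)/√[2.00002·(1/34 + 1/7)] = 0.767
df = n₁ + n₂ − 2 = 39
p-value = P(T ≥ 0.767) ≈ 0.2240
Since p ≈ 0.2240 > α = 0.05, fail to reject H0; the evidence is not statistically significant.

t = 0.767; fail to reject H0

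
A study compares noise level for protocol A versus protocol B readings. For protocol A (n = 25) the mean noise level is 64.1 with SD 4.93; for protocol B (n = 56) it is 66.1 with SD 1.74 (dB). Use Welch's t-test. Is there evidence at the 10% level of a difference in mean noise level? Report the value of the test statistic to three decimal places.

Let group 1 = protocol A, group 2 = protocol B. H0: μ_1 = μ_2; H1: μ_1 ≠ μ_2 (Welch's two-sample t-test, two-sided).
t = (x̄_1 − x̄_2)/√(s_1²/n_1 + s_2²/n_2) = (64.1 − 66.1)/√(4.93²/25 + 1.74²/56) = -1.974
Welch–Satterthwaite df ≈ 26.71
Two-sided p-value ≈ 0.059
Since p ≈ 0.059 < α = 0.1, reject H0; the evidence is statistically significant.

-1.974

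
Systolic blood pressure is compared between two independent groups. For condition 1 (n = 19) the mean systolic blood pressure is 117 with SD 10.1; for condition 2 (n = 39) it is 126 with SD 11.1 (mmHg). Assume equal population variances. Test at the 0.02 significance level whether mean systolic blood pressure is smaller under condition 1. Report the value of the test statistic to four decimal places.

Let group 1 = condition 1, group 2 = condition 2. H0: μ_1 = μ_2; H1: μ_1 < μ_2 (two-sample pooled-variance t-test, left-tailed).
s_p² = [(19−1)·10.1² + (39−1)·11.1²]/(19+39−2) = 116.396
t = (117 − 126)/√[116.396·(1/19 + 1/39)] = -2.9817
df = n₁ + n₂ − 2 = 56
p-value = P(T ≤ -2.9817) ≈ 0.002
Since p ≈ 0.002 < α = 0.02, reject H0; the data support H1.

-2.9817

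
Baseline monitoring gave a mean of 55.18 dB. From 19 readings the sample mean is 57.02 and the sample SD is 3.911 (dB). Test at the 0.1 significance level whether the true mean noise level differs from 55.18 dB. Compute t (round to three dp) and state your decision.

t = 2.051; reject H0

H0: μ = 55.18; H1: μ ≠ 55.18 (one-sample t-test, two-sided).
t = (x̄ − μ₀)/(s/√n) = (57.02 − 55.18)/(3.911/√19) = 2.051
df = n − 1 = 18
Two-sided p-value ≈ 0.055
Since p ≈ 0.055 < α = 0.1, reject H0; the data support H1.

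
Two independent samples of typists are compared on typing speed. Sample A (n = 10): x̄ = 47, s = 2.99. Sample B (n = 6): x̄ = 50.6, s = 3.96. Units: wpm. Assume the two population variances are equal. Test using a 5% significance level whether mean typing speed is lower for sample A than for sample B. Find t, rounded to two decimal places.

-2.07

Let group 1 = sample A, group 2 = sample B. H0: μ_1 = μ_2; H1: μ_1 < μ_2 (two-sample pooled-variance t-test, left-tailed).
s_p² = [(10−1)·2.99² + (6−1)·3.96²]/(10+6−2) = 11.3478
t = (47 − 50.6)/√[11.3478·(1/10 + 1/6)] = -2.07
df = n₁ + n₂ − 2 = 14
p-value = P(T ≤ -2.07) ≈ 0.029
Since p ≈ 0.029 < α = 0.05, reject H0; the evidence is statistically significant.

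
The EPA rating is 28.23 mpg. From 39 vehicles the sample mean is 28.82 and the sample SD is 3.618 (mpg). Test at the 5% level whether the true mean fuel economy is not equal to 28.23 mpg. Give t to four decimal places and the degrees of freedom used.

H0: μ = 28.23; H1: μ ≠ 28.23 (one-sample t-test, two-sided).
t = (x̄ − μ₀)/(s/√n) = (28.82 − 28.23)/(3.618/√39) = 1.0184
df = n − 1 = 38
Two-sided p-value ≈ 0.315
Since p ≈ 0.315 > α = 0.05, fail to reject H0; the data do not provide sufficient evidence against H0.

t = 1.0184, df = 38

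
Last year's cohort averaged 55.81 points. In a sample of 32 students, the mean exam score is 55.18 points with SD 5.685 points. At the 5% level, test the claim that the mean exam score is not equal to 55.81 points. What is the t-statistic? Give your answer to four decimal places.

H0: μ = 55.81; H1: μ ≠ 55.81 (one-sample t-test, two-sided).
t = (x̄ − μ₀)/(s/√n) = (55.18 − 55.81)/(5.685/√32) = -0.6269
df = n − 1 = 31
Two-sided p-value ≈ 0.5353
Since p ≈ 0.5353 > α = 0.05, fail to reject H0; the evidence is not statistically significant.

-0.6269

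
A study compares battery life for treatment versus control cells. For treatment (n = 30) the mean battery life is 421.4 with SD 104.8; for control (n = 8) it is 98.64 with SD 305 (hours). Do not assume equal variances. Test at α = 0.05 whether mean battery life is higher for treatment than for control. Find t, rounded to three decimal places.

Let group 1 = treatment, group 2 = control. H0: μ_1 = μ_2; H1: μ_1 > μ_2 (Welch's two-sample t-test, right-tailed).
t = (x̄_1 − x̄_2)/√(s_1²/n_1 + s_2²/n_2) = (421.4 − 98.64)/√(104.8²/30 + 305²/8) = 2.947
Welch–Satterthwaite df ≈ 7.45
p-value = P(T ≥ 2.947) ≈ 0.0100
Since p ≈ 0.0100 < α = 0.05, reject H0; the evidence is statistically significant.

2.947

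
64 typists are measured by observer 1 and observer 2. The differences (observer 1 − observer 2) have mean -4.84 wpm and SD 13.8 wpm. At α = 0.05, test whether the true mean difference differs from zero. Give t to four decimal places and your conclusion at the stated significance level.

t = -2.8058; reject H0

H0: μ_d = 0; H1: μ_d ≠ 0 (paired t-test on the differences, two-sided).
t = d̄/(s_d/√n) = -4.84/(13.8/√64) = -2.8058
df = n − 1 = 63
Two-sided p-value ≈ 0.007
Since p ≈ 0.007 < α = 0.05, reject H0; the data support H1.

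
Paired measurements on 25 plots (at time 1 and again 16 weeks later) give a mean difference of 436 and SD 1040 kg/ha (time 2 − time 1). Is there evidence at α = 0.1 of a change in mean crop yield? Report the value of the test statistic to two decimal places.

2.10

H0: μ_d = 0; H1: μ_d ≠ 0 (paired t-test on the differences, two-sided).
t = d̄/(s_d/√n) = 436/(1040/√25) = 2.10
df = n − 1 = 24
Two-sided p-value ≈ 0.0468
Since p ≈ 0.0468 < α = 0.1, reject H0; the data support H1.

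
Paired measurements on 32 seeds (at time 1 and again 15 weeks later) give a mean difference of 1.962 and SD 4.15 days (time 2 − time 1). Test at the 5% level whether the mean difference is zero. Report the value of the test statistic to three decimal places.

H0: μ_d = 0; H1: μ_d ≠ 0 (paired t-test on the differences, two-sided).
t = d̄/(s_d/√n) = 1.962/(4.15/√32) = 2.674
df = n − 1 = 31
Two-sided p-value ≈ 0.012
Since p ≈ 0.012 < α = 0.05, reject H0; the evidence is statistically significant.

2.674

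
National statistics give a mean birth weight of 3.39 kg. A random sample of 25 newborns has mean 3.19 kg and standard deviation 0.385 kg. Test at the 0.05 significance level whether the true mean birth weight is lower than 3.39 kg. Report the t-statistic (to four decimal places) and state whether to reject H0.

H0: μ = 3.39; H1: μ < 3.39 (one-sample t-test, left-tailed).
t = (x̄ − μ₀)/(s/√n) = (3.19 − 3.39)/(0.385/√25) = -2.5974
df = n − 1 = 24
p-value = P(T ≤ -2.5974) ≈ 0.0079
Since p ≈ 0.0079 < α = 0.05, reject H0; the data support H1.

t = -2.5974; reject H0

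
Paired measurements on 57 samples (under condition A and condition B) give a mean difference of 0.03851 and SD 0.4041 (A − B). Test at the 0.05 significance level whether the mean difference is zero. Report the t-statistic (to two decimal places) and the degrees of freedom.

H0: μ_d = 0; H1: μ_d ≠ 0 (paired t-test on the differences, two-sided).
t = d̄/(s_d/√n) = 0.03851/(0.4041/√57) = 0.72
df = n − 1 = 56
Two-sided p-value ≈ 0.4748
Since p ≈ 0.4748 > α = 0.05, fail to reject H0; the data do not provide sufficient evidence against H0.

t = 0.72, df = 56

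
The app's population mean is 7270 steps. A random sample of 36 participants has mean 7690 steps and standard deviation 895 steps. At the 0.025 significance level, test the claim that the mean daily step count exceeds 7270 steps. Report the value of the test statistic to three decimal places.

2.816

H0: μ = 7270; H1: μ > 7270 (one-sample t-test, right-tailed).
t = (x̄ − μ₀)/(s/√n) = (7690 − 7270)/(895/√36) = 2.816
df = n − 1 = 35
p-value = P(T ≥ 2.816) ≈ 0.004
Since p ≈ 0.004 < α = 0.025, reject H0; the data support H1.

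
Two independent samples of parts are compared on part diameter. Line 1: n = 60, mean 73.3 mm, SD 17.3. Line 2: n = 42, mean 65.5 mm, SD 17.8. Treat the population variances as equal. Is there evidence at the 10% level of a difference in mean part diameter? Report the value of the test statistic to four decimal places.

Let group 1 = line 1, group 2 = line 2. H0: μ_1 = μ_2; H1: μ_1 ≠ μ_2 (two-sample pooled-variance t-test, two-sided).
s_p² = [(60−1)·17.3² + (42−1)·17.8²]/(60+42−2) = 306.486
t = (73.3 − 65.5)/√[306.486·(1/60 + 1/42)] = 2.2146
df = n₁ + n₂ − 2 = 100
Two-sided p-value ≈ 0.0291
Since p ≈ 0.0291 < α = 0.1, reject H0; the evidence is statistically significant.

2.2146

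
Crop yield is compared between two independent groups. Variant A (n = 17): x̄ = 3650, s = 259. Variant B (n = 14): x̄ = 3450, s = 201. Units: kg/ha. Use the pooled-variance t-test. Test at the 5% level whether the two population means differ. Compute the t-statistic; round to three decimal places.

2.360

Let group 1 = variant A, group 2 = variant B. H0: μ_1 = μ_2; H1: μ_1 ≠ μ_2 (two-sample pooled-variance t-test, two-sided).
s_p² = [(17−1)·259² + (14−1)·201²]/(17+14−2) = 55121
t = (3650 − 3450)/√[55121·(1/17 + 1/14)] = 2.360
df = n₁ + n₂ − 2 = 29
Two-sided p-value ≈ 0.025
Since p ≈ 0.025 < α = 0.05, reject H0; the evidence is statistically significant.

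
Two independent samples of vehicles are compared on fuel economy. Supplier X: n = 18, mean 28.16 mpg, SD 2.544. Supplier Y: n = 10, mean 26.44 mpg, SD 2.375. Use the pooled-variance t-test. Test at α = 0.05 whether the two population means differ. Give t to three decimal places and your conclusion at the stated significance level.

Let group 1 = supplier X, group 2 = supplier Y. H0: μ_1 = μ_2; H1: μ_1 ≠ μ_2 (two-sample pooled-variance t-test, two-sided).
s_p² = [(18−1)·2.544² + (10−1)·2.375²]/(18+10−2) = 6.18417
t = (28.16 − 26.44)/√[6.18417·(1/18 + 1/10)] = 1.754
df = n₁ + n₂ − 2 = 26
Two-sided p-value ≈ 0.091
Since p ≈ 0.091 > α = 0.05, fail to reject H0; the data do not provide sufficient evidence against H0.

t = 1.754; fail to reject H0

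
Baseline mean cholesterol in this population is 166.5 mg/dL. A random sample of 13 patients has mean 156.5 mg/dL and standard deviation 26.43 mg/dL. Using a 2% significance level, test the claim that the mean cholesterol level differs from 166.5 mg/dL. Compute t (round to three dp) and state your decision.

t = -1.364; fail to reject H0

H0: μ = 166.5; H1: μ ≠ 166.5 (one-sample t-test, two-sided).
t = (x̄ − μ₀)/(s/√n) = (156.5 − 166.5)/(26.43/√13) = -1.364
df = n − 1 = 12
Two-sided p-value ≈ 0.198
Since p ≈ 0.198 > α = 0.02, fail to reject H0; the evidence is not statistically significant.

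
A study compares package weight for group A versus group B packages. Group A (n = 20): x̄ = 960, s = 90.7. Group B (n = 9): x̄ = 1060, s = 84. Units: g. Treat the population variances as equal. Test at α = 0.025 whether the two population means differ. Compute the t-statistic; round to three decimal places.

Let group 1 = group A, group 2 = group B. H0: μ_1 = μ_2; H1: μ_1 ≠ μ_2 (two-sample pooled-variance t-test, two-sided).
s_p² = [(20−1)·90.7² + (9−1)·84²]/(20+9−2) = 7879.68
t = (960 − 1060)/√[7879.68·(1/20 + 1/9)] = -2.807
df = n₁ + n₂ − 2 = 27
Two-sided p-value ≈ 0.0092
Since p ≈ 0.0092 < α = 0.025, reject H0; the data support H1.

-2.807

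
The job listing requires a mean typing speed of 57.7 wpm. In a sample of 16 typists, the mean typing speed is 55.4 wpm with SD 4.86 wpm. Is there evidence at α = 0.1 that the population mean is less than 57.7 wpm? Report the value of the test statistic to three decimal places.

-1.893

H0: μ = 57.7; H1: μ < 57.7 (one-sample t-test, left-tailed).
t = (x̄ − μ₀)/(s/√n) = (55.4 − 57.7)/(4.86/√16) = -1.893
df = n − 1 = 15
p-value = P(T ≤ -1.893) ≈ 0.039
Since p ≈ 0.039 < α = 0.1, reject H0; the evidence is statistically significant.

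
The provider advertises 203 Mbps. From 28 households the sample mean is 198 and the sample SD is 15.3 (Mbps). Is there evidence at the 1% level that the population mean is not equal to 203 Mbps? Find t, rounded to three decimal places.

H0: μ = 203; H1: μ ≠ 203 (one-sample t-test, two-sided).
t = (x̄ − μ₀)/(s/√n) = (198 − 203)/(15.3/√28) = -1.729
df = n − 1 = 27
Two-sided p-value ≈ 0.0952
Since p ≈ 0.0952 > α = 0.01, fail to reject H0; the data do not provide sufficient evidence against H0.

-1.729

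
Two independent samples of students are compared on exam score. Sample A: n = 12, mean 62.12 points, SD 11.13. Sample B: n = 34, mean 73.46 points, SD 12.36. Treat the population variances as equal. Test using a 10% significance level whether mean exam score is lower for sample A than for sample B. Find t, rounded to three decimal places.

-2.799

Let group 1 = sample A, group 2 = sample B. H0: μ_1 = μ_2; H1: μ_1 < μ_2 (two-sample pooled-variance t-test, left-tailed).
s_p² = [(12−1)·11.13² + (34−1)·12.36²]/(12+34−2) = 145.546
t = (62.12 − 73.46)/√[145.546·(1/12 + 1/34)] = -2.799
df = n₁ + n₂ − 2 = 44
p-value = P(T ≤ -2.799) ≈ 0.0038
Since p ≈ 0.0038 < α = 0.1, reject H0; the data support H1.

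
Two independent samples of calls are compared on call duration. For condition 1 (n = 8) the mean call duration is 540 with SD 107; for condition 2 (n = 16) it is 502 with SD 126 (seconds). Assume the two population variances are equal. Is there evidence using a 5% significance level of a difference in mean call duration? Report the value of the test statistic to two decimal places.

Let group 1 = condition 1, group 2 = condition 2. H0: μ_1 = μ_2; H1: μ_1 ≠ μ_2 (two-sample pooled-variance t-test, two-sided).
s_p² = [(8−1)·107² + (16−1)·126²]/(8+16−2) = 14467.4
t = (540 − 502)/√[14467.4·(1/8 + 1/16)] = 0.73
df = n₁ + n₂ − 2 = 22
Two-sided p-value ≈ 0.4733
Since p ≈ 0.4733 > α = 0.05, fail to reject H0; the data do not provide sufficient evidence against H0.

0.73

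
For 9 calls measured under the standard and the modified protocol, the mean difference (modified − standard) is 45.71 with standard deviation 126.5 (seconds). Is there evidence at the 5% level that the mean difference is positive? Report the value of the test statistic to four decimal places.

H0: μ_d = 0; H1: μ_d > 0 (paired t-test on the differences, right-tailed).
t = d̄/(s_d/√n) = 45.71/(126.5/√9) = 1.0840
df = n − 1 = 8
p-value = P(T ≥ 1.0840) ≈ 0.155
Since p ≈ 0.155 > α = 0.05, fail to reject H0; the evidence is not statistically significant.

1.0840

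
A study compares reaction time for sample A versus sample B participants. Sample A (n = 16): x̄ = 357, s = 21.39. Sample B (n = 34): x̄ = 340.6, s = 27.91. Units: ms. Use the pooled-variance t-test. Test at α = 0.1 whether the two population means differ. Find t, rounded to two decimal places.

Let group 1 = sample A, group 2 = sample B. H0: μ_1 = μ_2; H1: μ_1 ≠ μ_2 (two-sample pooled-variance t-test, two-sided).
s_p² = [(16−1)·21.39² + (34−1)·27.91²]/(16+34−2) = 678.519
t = (357 − 340.6)/√[678.519·(1/16 + 1/34)] = 2.08
df = n₁ + n₂ − 2 = 48
Two-sided p-value ≈ 0.043
Since p ≈ 0.043 < α = 0.1, reject H0; the evidence is statistically significant.

2.08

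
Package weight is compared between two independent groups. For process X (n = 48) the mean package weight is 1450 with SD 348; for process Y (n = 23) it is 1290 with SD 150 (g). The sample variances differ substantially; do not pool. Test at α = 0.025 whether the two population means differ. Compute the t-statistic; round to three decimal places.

2.704

Let group 1 = process X, group 2 = process Y. H0: μ_1 = μ_2; H1: μ_1 ≠ μ_2 (Welch's two-sample t-test, two-sided).
t = (x̄_1 − x̄_2)/√(s_1²/n_1 + s_2²/n_2) = (1450 − 1290)/√(348²/48 + 150²/23) = 2.704
Welch–Satterthwaite df ≈ 68.51
Two-sided p-value ≈ 0.0086
Since p ≈ 0.0086 < α = 0.025, reject H0; the evidence is statistically significant.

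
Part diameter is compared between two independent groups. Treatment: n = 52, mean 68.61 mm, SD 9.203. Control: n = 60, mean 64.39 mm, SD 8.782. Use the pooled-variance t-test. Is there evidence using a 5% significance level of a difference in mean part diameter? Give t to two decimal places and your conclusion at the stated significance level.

Let group 1 = treatment, group 2 = control. H0: μ_1 = μ_2; H1: μ_1 ≠ μ_2 (two-sample pooled-variance t-test, two-sided).
s_p² = [(52−1)·9.203² + (60−1)·8.782²]/(52+60−2) = 80.634
t = (68.61 − 64.39)/√[80.634·(1/52 + 1/60)] = 2.48
df = n₁ + n₂ − 2 = 110
Two-sided p-value ≈ 0.015
Since p ≈ 0.015 < α = 0.05, reject H0; the data support H1.

t = 2.48; reject H0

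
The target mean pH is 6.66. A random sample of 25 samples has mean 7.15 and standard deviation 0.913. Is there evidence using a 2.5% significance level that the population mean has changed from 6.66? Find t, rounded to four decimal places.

H0: μ = 6.66; H1: μ ≠ 6.66 (one-sample t-test, two-sided).
t = (x̄ − μ₀)/(s/√n) = (7.15 − 6.66)/(0.913/√25) = 2.6835
df = n − 1 = 24
Two-sided p-value ≈ 0.013
Since p ≈ 0.013 < α = 0.025, reject H0; the evidence is statistically significant.

2.6835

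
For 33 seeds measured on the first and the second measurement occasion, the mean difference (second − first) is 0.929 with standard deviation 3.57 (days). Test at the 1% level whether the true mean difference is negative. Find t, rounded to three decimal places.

1.495

H0: μ_d = 0; H1: μ_d < 0 (paired t-test on the differences, left-tailed).
t = d̄/(s_d/√n) = 0.929/(3.57/√33) = 1.495
df = n − 1 = 32
p-value = P(T ≤ 1.495) ≈ 0.9276
Since p ≈ 0.9276 > α = 0.01, fail to reject H0; the evidence is not statistically significant.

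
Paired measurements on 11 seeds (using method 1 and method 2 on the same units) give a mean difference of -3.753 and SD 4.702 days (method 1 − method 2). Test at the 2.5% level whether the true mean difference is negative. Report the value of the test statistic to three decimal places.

H0: μ_d = 0; H1: μ_d < 0 (paired t-test on the differences, left-tailed).
t = d̄/(s_d/√n) = -3.753/(4.702/√11) = -2.647
df = n − 1 = 10
p-value = P(T ≤ -2.647) ≈ 0.012
Since p ≈ 0.012 < α = 0.025, reject H0; the evidence is statistically significant.

-2.647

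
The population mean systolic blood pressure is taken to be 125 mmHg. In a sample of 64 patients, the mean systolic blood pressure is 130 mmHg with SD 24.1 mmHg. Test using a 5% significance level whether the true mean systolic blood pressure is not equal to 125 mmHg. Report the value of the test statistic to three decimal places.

H0: μ = 125; H1: μ ≠ 125 (one-sample t-test, two-sided).
t = (x̄ − μ₀)/(s/√n) = (130 − 125)/(24.1/√64) = 1.660
df = n − 1 = 63
Two-sided p-value ≈ 0.1019
Since p ≈ 0.1019 > α = 0.05, fail to reject H0; the data do not provide sufficient evidence against H0.

1.660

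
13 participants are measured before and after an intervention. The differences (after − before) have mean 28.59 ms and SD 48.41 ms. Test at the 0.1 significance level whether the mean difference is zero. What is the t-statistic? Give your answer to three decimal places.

H0: μ_d = 0; H1: μ_d ≠ 0 (paired t-test on the differences, two-sided).
t = d̄/(s_d/√n) = 28.59/(48.41/√13) = 2.129
df = n − 1 = 12
Two-sided p-value ≈ 0.0546
Since p ≈ 0.0546 < α = 0.1, reject H0; the data support H1.

2.129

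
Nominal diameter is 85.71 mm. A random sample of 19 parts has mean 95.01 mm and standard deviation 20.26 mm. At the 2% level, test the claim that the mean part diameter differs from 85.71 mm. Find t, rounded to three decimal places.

2.001

H0: μ = 85.71; H1: μ ≠ 85.71 (one-sample t-test, two-sided).
t = (x̄ − μ₀)/(s/√n) = (95.01 − 85.71)/(20.26/√19) = 2.001
df = n − 1 = 18
Two-sided p-value ≈ 0.0607
Since p ≈ 0.0607 > α = 0.02, fail to reject H0; the data do not provide sufficient evidence against H0.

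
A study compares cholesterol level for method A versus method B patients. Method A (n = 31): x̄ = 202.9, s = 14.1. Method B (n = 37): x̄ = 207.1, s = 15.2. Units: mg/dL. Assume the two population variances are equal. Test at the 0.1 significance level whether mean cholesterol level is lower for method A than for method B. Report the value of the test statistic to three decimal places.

-1.173

Let group 1 = method A, group 2 = method B. H0: μ_1 = μ_2; H1: μ_1 < μ_2 (two-sample pooled-variance t-test, left-tailed).
s_p² = [(31−1)·14.1² + (37−1)·15.2²]/(31+37−2) = 216.39
t = (202.9 − 207.1)/√[216.39·(1/31 + 1/37)] = -1.173
df = n₁ + n₂ − 2 = 66
p-value = P(T ≤ -1.173) ≈ 0.123
Since p ≈ 0.123 > α = 0.1, fail to reject H0; the evidence is not statistically significant.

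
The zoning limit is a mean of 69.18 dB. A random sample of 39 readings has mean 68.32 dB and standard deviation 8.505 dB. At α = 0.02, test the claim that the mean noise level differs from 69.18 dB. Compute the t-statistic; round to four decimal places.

H0: μ = 69.18; H1: μ ≠ 69.18 (one-sample t-test, two-sided).
t = (x̄ − μ₀)/(s/√n) = (68.32 − 69.18)/(8.505/√39) = -0.6315
df = n − 1 = 38
Two-sided p-value ≈ 0.532
Since p ≈ 0.532 > α = 0.02, fail to reject H0; the evidence is not statistically significant.

-0.6315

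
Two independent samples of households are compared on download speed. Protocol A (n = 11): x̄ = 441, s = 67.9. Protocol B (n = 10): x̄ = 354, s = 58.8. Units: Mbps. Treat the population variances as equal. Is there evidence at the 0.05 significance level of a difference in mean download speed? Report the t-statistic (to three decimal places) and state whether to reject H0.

Let group 1 = protocol A, group 2 = protocol B. H0: μ_1 = μ_2; H1: μ_1 ≠ μ_2 (two-sample pooled-variance t-test, two-sided).
s_p² = [(11−1)·67.9² + (10−1)·58.8²]/(11+10−2) = 4064.27
t = (441 − 354)/√[4064.27·(1/11 + 1/10)] = 3.123
df = n₁ + n₂ − 2 = 19
Two-sided p-value ≈ 0.006
Since p ≈ 0.006 < α = 0.05, reject H0; the evidence is statistically significant.

t = 3.123; reject H0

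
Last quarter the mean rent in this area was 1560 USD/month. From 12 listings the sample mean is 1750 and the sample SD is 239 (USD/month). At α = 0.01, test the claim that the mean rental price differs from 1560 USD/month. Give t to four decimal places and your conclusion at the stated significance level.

t = 2.7539; fail to reject H0

H0: μ = 1560; H1: μ ≠ 1560 (one-sample t-test, two-sided).
t = (x̄ − μ₀)/(s/√n) = (1750 − 1560)/(239/√12) = 2.7539
df = n − 1 = 11
Two-sided p-value ≈ 0.0188
Since p ≈ 0.0188 > α = 0.01, fail to reject H0; the data do not provide sufficient evidence against H0.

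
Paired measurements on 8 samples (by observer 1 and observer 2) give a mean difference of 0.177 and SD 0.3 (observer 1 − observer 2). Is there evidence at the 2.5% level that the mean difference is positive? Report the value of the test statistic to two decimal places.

1.67

H0: μ_d = 0; H1: μ_d > 0 (paired t-test on the differences, right-tailed).
t = d̄/(s_d/√n) = 0.177/(0.3/√8) = 1.67
df = n − 1 = 7
p-value = P(T ≥ 1.67) ≈ 0.070
Since p ≈ 0.070 > α = 0.025, fail to reject H0; the evidence is not statistically significant.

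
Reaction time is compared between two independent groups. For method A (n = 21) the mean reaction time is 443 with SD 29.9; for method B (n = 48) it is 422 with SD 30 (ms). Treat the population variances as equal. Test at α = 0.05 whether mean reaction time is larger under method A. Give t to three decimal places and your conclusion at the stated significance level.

t = 2.678; reject H0

Let group 1 = method A, group 2 = method B. H0: μ_1 = μ_2; H1: μ_1 > μ_2 (two-sample pooled-variance t-test, right-tailed).
s_p² = [(21−1)·29.9² + (48−1)·30²]/(21+48−2) = 898.212
t = (443 − 422)/√[898.212·(1/21 + 1/48)] = 2.678
df = n₁ + n₂ − 2 = 67
p-value = P(T ≥ 2.678) ≈ 0.0047
Since p ≈ 0.0047 < α = 0.05, reject H0; the data support H1.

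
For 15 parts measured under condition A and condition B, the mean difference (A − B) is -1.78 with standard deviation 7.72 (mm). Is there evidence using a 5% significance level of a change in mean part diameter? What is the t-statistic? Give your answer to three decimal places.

-0.893

H0: μ_d = 0; H1: μ_d ≠ 0 (paired t-test on the differences, two-sided).
t = d̄/(s_d/√n) = -1.78/(7.72/√15) = -0.893
df = n − 1 = 14
Two-sided p-value ≈ 0.387
Since p ≈ 0.387 > α = 0.05, fail to reject H0; the evidence is not statistically significant.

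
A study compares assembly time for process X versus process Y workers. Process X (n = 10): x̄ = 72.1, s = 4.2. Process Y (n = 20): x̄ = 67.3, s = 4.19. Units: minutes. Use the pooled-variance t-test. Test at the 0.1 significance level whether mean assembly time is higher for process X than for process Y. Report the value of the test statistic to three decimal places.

Let group 1 = process X, group 2 = process Y. H0: μ_1 = μ_2; H1: μ_1 > μ_2 (two-sample pooled-variance t-test, right-tailed).
s_p² = [(10−1)·4.2² + (20−1)·4.19²]/(10+20−2) = 17.5831
t = (72.1 − 67.3)/√[17.5831·(1/10 + 1/20)] = 2.956
df = n₁ + n₂ − 2 = 28
p-value = P(T ≥ 2.956) ≈ 0.0031
Since p ≈ 0.0031 < α = 0.1, reject H0; the data support H1.

2.956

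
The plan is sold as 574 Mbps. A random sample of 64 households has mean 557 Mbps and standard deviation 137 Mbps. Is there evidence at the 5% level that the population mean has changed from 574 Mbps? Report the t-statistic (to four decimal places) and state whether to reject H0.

t = -0.9927; fail to reject H0

H0: μ = 574; H1: μ ≠ 574 (one-sample t-test, two-sided).
t = (x̄ − μ₀)/(s/√n) = (557 − 574)/(137/√64) = -0.9927
df = n − 1 = 63
Two-sided p-value ≈ 0.325
Since p ≈ 0.325 > α = 0.05, fail to reject H0; the evidence is not statistically significant.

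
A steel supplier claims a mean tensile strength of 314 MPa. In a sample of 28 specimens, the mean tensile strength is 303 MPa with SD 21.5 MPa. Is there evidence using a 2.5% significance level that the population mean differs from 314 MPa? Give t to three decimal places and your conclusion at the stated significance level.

H0: μ = 314; H1: μ ≠ 314 (one-sample t-test, two-sided).
t = (x̄ − μ₀)/(s/√n) = (303 − 314)/(21.5/√28) = -2.707
df = n − 1 = 27
Two-sided p-value ≈ 0.0116
Since p ≈ 0.0116 < α = 0.025, reject H0; the evidence is statistically significant.

t = -2.707; reject H0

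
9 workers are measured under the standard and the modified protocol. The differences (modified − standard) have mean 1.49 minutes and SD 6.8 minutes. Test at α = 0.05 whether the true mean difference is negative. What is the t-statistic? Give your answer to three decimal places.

0.657

H0: μ_d = 0; H1: μ_d < 0 (paired t-test on the differences, left-tailed).
t = d̄/(s_d/√n) = 1.49/(6.8/√9) = 0.657
df = n − 1 = 8
p-value = P(T ≤ 0.657) ≈ 0.7353
Since p ≈ 0.7353 > α = 0.05, fail to reject H0; the evidence is not statistically significant.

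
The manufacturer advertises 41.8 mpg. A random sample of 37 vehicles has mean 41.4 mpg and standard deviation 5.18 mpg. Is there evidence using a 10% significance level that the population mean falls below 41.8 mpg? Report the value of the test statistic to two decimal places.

H0: μ = 41.8; H1: μ < 41.8 (one-sample t-test, left-tailed).
t = (x̄ − μ₀)/(s/√n) = (41.4 − 41.8)/(5.18/√37) = -0.47
df = n − 1 = 36
p-value = P(T ≤ -0.47) ≈ 0.321
Since p ≈ 0.321 > α = 0.1, fail to reject H0; the evidence is not statistically significant.

-0.47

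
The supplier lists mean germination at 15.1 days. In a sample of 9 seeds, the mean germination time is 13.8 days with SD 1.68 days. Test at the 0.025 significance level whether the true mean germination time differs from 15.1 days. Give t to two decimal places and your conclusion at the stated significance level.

t = -2.32; fail to reject H0

H0: μ = 15.1; H1: μ ≠ 15.1 (one-sample t-test, two-sided).
t = (x̄ − μ₀)/(s/√n) = (13.8 − 15.1)/(1.68/√9) = -2.32
df = n − 1 = 8
Two-sided p-value ≈ 0.0488
Since p ≈ 0.0488 > α = 0.025, fail to reject H0; the data do not provide sufficient evidence against H0.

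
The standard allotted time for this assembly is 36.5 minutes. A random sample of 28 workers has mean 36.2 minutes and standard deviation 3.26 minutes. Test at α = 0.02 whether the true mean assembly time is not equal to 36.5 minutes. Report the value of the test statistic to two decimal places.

H0: μ = 36.5; H1: μ ≠ 36.5 (one-sample t-test, two-sided).
t = (x̄ − μ₀)/(s/√n) = (36.2 − 36.5)/(3.26/√28) = -0.49
df = n − 1 = 27
Two-sided p-value ≈ 0.630
Since p ≈ 0.630 > α = 0.02, fail to reject H0; the evidence is not statistically significant.

-0.49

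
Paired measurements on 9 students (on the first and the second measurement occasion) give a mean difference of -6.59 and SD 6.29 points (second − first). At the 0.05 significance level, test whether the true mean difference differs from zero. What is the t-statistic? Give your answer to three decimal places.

H0: μ_d = 0; H1: μ_d ≠ 0 (paired t-test on the differences, two-sided).
t = d̄/(s_d/√n) = -6.59/(6.29/√9) = -3.143
df = n − 1 = 8
Two-sided p-value ≈ 0.014
Since p ≈ 0.014 < α = 0.05, reject H0; the data support H1.

-3.143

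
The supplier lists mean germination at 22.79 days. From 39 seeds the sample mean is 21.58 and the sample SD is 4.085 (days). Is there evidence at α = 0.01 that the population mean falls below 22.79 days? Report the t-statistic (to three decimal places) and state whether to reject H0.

H0: μ = 22.79; H1: μ < 22.79 (one-sample t-test, left-tailed).
t = (x̄ − μ₀)/(s/√n) = (21.58 − 22.79)/(4.085/√39) = -1.850
df = n − 1 = 38
p-value = P(T ≤ -1.850) ≈ 0.0361
Since p ≈ 0.0361 > α = 0.01, fail to reject H0; the evidence is not statistically significant.

t = -1.850; fail to reject H0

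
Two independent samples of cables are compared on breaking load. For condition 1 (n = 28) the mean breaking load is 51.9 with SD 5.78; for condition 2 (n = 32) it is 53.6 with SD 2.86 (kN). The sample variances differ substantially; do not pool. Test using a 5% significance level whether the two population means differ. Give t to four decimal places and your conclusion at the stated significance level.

t = -1.4124; fail to reject H0

Let group 1 = condition 1, group 2 = condition 2. H0: μ_1 = μ_2; H1: μ_1 ≠ μ_2 (Welch's two-sample t-test, two-sided).
t = (x̄_1 − x̄_2)/√(s_1²/n_1 + s_2²/n_2) = (51.9 − 53.6)/√(5.78²/28 + 2.86²/32) = -1.4124
Welch–Satterthwaite df ≈ 38.28
Two-sided p-value ≈ 0.1659
Since p ≈ 0.1659 > α = 0.05, fail to reject H0; the evidence is not statistically significant.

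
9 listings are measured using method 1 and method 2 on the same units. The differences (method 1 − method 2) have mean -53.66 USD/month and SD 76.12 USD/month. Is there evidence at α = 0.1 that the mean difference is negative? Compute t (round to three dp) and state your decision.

H0: μ_d = 0; H1: μ_d < 0 (paired t-test on the differences, left-tailed).
t = d̄/(s_d/√n) = -53.66/(76.12/√9) = -2.115
df = n − 1 = 8
p-value = P(T ≤ -2.115) ≈ 0.0337
Since p ≈ 0.0337 < α = 0.1, reject H0; the data support H1.

t = -2.115; reject H0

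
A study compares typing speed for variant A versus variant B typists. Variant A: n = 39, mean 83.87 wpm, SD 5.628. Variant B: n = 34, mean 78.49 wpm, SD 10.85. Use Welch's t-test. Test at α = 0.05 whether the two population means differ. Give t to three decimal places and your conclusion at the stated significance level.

Let group 1 = variant A, group 2 = variant B. H0: μ_1 = μ_2; H1: μ_1 ≠ μ_2 (Welch's two-sample t-test, two-sided).
t = (x̄_1 − x̄_2)/√(s_1²/n_1 + s_2²/n_2) = (83.87 − 78.49)/√(5.628²/39 + 10.85²/34) = 2.602
Welch–Satterthwaite df ≈ 48.00
Two-sided p-value ≈ 0.0123
Since p ≈ 0.0123 < α = 0.05, reject H0; the data support H1.

t = 2.602; reject H0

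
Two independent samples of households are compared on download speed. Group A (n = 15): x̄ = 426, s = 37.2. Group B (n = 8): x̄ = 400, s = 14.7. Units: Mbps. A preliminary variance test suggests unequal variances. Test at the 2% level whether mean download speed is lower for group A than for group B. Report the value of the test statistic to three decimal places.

2.381

Let group 1 = group A, group 2 = group B. H0: μ_1 = μ_2; H1: μ_1 < μ_2 (Welch's two-sample t-test, left-tailed).
t = (x̄_1 − x̄_2)/√(s_1²/n_1 + s_2²/n_2) = (426 − 400)/√(37.2²/15 + 14.7²/8) = 2.381
Welch–Satterthwaite df ≈ 19.97
p-value = P(T ≤ 2.381) ≈ 0.9863
Since p ≈ 0.9863 > α = 0.02, fail to reject H0; the data do not provide sufficient evidence against H0.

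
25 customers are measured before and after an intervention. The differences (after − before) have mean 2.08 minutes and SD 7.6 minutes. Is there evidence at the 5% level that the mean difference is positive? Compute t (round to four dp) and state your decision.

H0: μ_d = 0; H1: μ_d > 0 (paired t-test on the differences, right-tailed).
t = d̄/(s_d/√n) = 2.08/(7.6/√25) = 1.3684
df = n − 1 = 24
p-value = P(T ≥ 1.3684) ≈ 0.0919
Since p ≈ 0.0919 > α = 0.05, fail to reject H0; the evidence is not statistically significant.

t = 1.3684; fail to reject H0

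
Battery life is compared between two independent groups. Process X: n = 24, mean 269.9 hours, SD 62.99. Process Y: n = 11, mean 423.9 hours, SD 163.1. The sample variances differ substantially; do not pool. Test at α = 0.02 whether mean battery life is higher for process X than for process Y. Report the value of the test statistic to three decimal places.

-3.030

Let group 1 = process X, group 2 = process Y. H0: μ_1 = μ_2; H1: μ_1 > μ_2 (Welch's two-sample t-test, right-tailed).
t = (x̄_1 − x̄_2)/√(s_1²/n_1 + s_2²/n_2) = (269.9 − 423.9)/√(62.99²/24 + 163.1²/11) = -3.030
Welch–Satterthwaite df ≈ 11.39
p-value = P(T ≥ -3.030) ≈ 0.994
Since p ≈ 0.994 > α = 0.02, fail to reject H0; the data do not provide sufficient evidence against H0.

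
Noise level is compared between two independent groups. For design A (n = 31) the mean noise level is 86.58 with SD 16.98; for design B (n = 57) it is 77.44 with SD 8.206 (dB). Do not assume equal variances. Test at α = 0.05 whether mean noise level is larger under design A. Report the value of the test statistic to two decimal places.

2.82

Let group 1 = design A, group 2 = design B. H0: μ_1 = μ_2; H1: μ_1 > μ_2 (Welch's two-sample t-test, right-tailed).
t = (x̄_1 − x̄_2)/√(s_1²/n_1 + s_2²/n_2) = (86.58 − 77.44)/√(16.98²/31 + 8.206²/57) = 2.82
Welch–Satterthwaite df ≈ 37.78
p-value = P(T ≥ 2.82) ≈ 0.004
Since p ≈ 0.004 < α = 0.05, reject H0; the data support H1.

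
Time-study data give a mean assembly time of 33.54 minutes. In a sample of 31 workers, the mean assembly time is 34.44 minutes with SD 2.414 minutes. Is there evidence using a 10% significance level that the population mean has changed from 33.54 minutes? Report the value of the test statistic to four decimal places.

2.0758

H0: μ = 33.54; H1: μ ≠ 33.54 (one-sample t-test, two-sided).
t = (x̄ − μ₀)/(s/√n) = (34.44 − 33.54)/(2.414/√31) = 2.0758
df = n − 1 = 30
Two-sided p-value ≈ 0.047
Since p ≈ 0.047 < α = 0.1, reject H0; the data support H1.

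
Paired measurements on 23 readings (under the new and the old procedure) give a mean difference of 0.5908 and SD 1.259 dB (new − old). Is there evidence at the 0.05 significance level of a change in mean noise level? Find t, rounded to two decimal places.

H0: μ_d = 0; H1: μ_d ≠ 0 (paired t-test on the differences, two-sided).
t = d̄/(s_d/√n) = 0.5908/(1.259/√23) = 2.25
df = n − 1 = 22
Two-sided p-value ≈ 0.0347
Since p ≈ 0.0347 < α = 0.05, reject H0; the data support H1.

2.25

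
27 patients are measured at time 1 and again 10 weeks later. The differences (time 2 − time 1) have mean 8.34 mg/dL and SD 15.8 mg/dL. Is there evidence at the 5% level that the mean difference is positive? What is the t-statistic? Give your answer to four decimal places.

H0: μ_d = 0; H1: μ_d > 0 (paired t-test on the differences, right-tailed).
t = d̄/(s_d/√n) = 8.34/(15.8/√27) = 2.7428
df = n − 1 = 26
p-value = P(T ≥ 2.7428) ≈ 0.005
Since p ≈ 0.005 < α = 0.05, reject H0; the data support H1.

2.7428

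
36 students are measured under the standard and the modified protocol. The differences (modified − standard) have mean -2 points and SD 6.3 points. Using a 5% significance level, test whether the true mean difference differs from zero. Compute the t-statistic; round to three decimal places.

H0: μ_d = 0; H1: μ_d ≠ 0 (paired t-test on the differences, two-sided).
t = d̄/(s_d/√n) = -2/(6.3/√36) = -1.905
df = n − 1 = 35
Two-sided p-value ≈ 0.0651
Since p ≈ 0.0651 > α = 0.05, fail to reject H0; the evidence is not statistically significant.

-1.905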